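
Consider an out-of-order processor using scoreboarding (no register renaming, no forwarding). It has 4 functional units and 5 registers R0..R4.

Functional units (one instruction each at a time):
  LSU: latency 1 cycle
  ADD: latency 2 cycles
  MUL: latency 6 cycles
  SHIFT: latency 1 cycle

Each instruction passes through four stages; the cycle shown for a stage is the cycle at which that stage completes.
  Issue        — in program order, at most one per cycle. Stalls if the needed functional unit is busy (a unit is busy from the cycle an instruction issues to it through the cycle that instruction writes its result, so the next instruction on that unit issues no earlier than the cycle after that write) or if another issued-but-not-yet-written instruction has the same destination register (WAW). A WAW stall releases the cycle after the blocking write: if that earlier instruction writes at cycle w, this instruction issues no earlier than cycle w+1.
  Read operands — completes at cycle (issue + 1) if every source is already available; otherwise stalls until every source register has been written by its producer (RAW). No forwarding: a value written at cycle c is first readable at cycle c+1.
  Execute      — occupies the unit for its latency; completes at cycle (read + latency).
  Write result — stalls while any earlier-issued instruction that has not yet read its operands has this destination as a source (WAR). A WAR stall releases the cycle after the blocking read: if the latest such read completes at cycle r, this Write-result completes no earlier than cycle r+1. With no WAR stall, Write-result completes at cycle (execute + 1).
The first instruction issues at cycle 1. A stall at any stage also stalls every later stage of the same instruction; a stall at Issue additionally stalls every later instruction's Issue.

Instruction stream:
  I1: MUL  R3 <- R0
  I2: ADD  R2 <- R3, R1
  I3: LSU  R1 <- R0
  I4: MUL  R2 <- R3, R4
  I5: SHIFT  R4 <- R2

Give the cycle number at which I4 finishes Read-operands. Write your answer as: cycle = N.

I1: IS=1 RO=2 EX=8 WR=9
I2: IS=2 RO=10 EX=12 WR=13  [RAW R3: wait I1 write@9]
I3: IS=3 RO=4 EX=5 WR=11  [WAR R1: wait I2 read@10]
I4: IS=14 RO=15 EX=21 WR=22  [WAW R2: wait I2 write@13]
I5: IS=15 RO=23 EX=24 WR=25  [RAW R2: wait I4 write@22]

cycle = 15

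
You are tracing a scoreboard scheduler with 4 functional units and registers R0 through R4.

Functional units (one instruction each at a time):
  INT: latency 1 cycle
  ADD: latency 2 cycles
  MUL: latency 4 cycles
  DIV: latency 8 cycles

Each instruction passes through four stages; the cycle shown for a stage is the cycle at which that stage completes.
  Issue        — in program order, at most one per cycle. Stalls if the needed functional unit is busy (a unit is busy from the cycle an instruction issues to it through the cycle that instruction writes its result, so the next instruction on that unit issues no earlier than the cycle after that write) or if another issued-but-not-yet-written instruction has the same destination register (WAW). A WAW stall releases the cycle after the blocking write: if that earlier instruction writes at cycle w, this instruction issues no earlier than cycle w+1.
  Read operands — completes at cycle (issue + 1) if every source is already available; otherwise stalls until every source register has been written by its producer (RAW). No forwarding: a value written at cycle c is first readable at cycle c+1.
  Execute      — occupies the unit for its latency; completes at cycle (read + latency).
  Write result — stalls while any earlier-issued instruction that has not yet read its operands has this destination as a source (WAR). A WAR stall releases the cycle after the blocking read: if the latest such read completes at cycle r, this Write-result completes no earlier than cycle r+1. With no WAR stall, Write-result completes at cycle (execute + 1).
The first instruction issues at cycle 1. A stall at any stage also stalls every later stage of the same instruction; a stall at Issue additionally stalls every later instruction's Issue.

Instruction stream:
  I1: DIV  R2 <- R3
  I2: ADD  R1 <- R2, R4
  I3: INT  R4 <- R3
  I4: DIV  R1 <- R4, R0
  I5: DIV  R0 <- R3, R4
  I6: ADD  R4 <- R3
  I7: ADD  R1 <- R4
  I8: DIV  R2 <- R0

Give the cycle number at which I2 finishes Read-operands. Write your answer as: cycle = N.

cycle = 12

c1: I1 issues→DIV
c2: I1 reads | I2 issues→ADD
c3: I3 issues→INT
c4: I3 reads
c5: I3 exec-done
c10: I1 exec-done
c11: I1 writes R2
c12: I2 reads
c13: I3 writes R4
c14: I2 exec-done
c15: I2 writes R1
c16: I4 issues→DIV
c17: I4 reads
c25: I4 exec-done
c26: I4 writes R1
c27: I5 issues→DIV
c28: I5 reads | I6 issues→ADD
c29: I6 reads
c31: I6 exec-done
c32: I6 writes R4
c33: I7 issues→ADD
c34: I7 reads
c36: I5 exec-done | I7 exec-done
c37: I5 writes R0 | I7 writes R1
c38: I8 issues→DIV
c39: I8 reads
c47: I8 exec-done
c48: I8 writes R2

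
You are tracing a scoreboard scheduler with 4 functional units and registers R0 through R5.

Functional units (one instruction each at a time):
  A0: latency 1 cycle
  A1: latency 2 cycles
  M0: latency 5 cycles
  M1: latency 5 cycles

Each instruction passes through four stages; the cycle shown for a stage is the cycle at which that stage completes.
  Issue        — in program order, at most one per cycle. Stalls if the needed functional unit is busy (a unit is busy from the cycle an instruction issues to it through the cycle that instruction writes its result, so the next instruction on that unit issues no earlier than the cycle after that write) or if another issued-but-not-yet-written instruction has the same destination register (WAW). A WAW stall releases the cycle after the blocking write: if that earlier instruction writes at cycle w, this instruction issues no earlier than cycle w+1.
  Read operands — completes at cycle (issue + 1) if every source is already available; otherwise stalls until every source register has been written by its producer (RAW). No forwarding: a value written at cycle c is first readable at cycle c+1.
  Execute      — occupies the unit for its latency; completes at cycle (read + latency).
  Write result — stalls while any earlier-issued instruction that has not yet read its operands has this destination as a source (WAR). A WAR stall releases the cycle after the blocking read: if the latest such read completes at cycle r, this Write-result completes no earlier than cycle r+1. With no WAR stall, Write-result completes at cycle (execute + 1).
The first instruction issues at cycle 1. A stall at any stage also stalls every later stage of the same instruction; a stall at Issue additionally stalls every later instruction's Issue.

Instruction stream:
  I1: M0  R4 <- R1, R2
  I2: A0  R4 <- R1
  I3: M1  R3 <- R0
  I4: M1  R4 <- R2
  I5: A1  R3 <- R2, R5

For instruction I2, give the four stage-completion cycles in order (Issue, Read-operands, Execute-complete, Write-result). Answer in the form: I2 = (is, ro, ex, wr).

I1: IS=1 RO=2 EX=7 WR=8
I2: IS=9 RO=10 EX=11 WR=12  [WAW R4: wait I1 write@8]
I3: IS=10 RO=11 EX=16 WR=17
I4: IS=18 RO=19 EX=24 WR=25  [struct: M1 busy until I3 writes@17]
I5: IS=19 RO=20 EX=22 WR=23

I2 = (9, 10, 11, 12)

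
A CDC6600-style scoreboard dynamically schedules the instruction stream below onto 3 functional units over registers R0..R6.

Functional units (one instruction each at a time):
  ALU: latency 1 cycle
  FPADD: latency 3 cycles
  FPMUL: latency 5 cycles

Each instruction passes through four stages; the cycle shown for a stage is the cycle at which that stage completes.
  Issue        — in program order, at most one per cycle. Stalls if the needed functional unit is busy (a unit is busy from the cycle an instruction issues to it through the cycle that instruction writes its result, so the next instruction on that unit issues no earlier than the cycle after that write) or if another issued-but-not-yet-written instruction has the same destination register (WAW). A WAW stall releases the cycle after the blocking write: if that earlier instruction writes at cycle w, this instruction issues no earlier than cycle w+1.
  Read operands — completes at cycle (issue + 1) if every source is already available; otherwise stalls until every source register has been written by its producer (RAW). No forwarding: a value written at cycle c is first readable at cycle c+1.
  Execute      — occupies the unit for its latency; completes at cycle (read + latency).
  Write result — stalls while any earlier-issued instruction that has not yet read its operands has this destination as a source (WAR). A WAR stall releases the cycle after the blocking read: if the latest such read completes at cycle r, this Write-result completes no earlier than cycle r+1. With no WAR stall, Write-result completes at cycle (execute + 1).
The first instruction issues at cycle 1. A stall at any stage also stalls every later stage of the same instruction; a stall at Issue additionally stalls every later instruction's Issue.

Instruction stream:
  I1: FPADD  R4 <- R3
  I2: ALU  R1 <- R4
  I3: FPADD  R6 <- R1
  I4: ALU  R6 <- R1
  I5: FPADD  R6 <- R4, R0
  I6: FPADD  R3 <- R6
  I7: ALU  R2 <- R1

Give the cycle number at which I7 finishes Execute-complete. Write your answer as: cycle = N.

cycle = 28

t=1  I1 issues→FPADD
t=2  I1 reads · I2 issues→ALU
t=5  I1 exec-done
t=6  I1 writes R4
t=7  I2 reads · I3 issues→FPADD
t=8  I2 exec-done
t=9  I2 writes R1
t=10  I3 reads
t=13  I3 exec-done
t=14  I3 writes R6
t=15  I4 issues→ALU
t=16  I4 reads
t=17  I4 exec-done
t=18  I4 writes R6
t=19  I5 issues→FPADD
t=20  I5 reads
t=23  I5 exec-done
t=24  I5 writes R6
t=25  I6 issues→FPADD
t=26  I6 reads · I7 issues→ALU
t=27  I7 reads
t=28  I7 exec-done
t=29  I6 exec-done · I7 writes R2
t=30  I6 writes R3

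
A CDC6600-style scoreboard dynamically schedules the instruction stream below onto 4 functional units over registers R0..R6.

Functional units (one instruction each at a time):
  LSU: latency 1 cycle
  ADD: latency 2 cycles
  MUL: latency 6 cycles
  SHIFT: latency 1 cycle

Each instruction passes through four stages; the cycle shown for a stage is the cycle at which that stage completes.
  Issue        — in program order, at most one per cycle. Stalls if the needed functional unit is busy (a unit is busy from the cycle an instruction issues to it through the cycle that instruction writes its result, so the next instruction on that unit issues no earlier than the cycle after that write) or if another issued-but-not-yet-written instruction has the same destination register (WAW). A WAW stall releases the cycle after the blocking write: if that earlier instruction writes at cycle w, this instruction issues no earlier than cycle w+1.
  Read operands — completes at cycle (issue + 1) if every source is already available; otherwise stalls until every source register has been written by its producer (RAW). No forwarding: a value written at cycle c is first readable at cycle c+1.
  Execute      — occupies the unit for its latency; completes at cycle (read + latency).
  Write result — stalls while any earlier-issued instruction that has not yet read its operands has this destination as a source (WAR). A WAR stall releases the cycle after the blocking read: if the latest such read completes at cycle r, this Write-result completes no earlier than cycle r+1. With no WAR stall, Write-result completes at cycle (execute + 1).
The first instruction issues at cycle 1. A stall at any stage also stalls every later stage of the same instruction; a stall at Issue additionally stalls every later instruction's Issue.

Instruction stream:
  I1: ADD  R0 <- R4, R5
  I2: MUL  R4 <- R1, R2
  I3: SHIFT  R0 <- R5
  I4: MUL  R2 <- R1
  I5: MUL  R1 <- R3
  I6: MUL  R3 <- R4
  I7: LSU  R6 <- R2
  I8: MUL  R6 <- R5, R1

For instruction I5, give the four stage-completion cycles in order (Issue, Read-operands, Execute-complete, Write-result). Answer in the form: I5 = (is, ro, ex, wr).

I5 = (20, 21, 27, 28)

[1] issue I1 (ADD)
[2] I1 read-ops; issue I2 (MUL)
[3] I2 read-ops
[4] I1 finished on ADD
[5] I1→R0
[6] issue I3 (SHIFT)
[7] I3 read-ops
[8] I3 finished on SHIFT
[9] I2 finished on MUL; I3→R0
[10] I2→R4
[11] issue I4 (MUL)
[12] I4 read-ops
[18] I4 finished on MUL
[19] I4→R2
[20] issue I5 (MUL)
[21] I5 read-ops
[27] I5 finished on MUL
[28] I5→R1
[29] issue I6 (MUL)
[30] I6 read-ops; issue I7 (LSU)
[31] I7 read-ops
[32] I7 finished on LSU
[33] I7→R6
[36] I6 finished on MUL
[37] I6→R3
[38] issue I8 (MUL)
[39] I8 read-ops
[45] I8 finished on MUL
[46] I8→R6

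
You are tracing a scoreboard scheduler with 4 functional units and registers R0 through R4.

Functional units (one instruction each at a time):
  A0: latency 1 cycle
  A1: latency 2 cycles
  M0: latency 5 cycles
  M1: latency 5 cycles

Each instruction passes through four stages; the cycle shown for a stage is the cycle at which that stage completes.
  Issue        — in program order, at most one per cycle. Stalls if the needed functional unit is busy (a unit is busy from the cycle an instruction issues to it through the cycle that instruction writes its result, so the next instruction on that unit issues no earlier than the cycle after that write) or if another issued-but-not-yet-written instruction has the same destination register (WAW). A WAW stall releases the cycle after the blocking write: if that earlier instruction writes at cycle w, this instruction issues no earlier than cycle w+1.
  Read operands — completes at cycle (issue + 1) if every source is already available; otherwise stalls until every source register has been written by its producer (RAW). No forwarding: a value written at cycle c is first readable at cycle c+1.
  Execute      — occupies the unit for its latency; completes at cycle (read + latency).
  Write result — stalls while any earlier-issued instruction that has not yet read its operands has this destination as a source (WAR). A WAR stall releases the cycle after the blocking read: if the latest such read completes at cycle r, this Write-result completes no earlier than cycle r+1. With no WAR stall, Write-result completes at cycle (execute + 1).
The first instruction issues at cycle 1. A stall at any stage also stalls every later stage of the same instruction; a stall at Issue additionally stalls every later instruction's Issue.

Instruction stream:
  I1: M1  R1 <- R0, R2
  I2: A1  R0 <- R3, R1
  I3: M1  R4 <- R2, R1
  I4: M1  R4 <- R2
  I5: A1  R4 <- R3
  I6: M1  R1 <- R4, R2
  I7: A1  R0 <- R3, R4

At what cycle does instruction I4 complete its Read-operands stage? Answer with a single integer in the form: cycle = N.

c1: issue I1 (M1)
c2: I1 read-ops | issue I2 (A1)
c7: I1 finished on M1
c8: I1→R1
c9: I2 read-ops | issue I3 (M1)
c10: I3 read-ops
c11: I2 finished on A1
c12: I2→R0
c15: I3 finished on M1
c16: I3→R4
c17: issue I4 (M1)
c18: I4 read-ops
c23: I4 finished on M1
c24: I4→R4
c25: issue I5 (A1)
c26: I5 read-ops | issue I6 (M1)
c28: I5 finished on A1
c29: I5→R4
c30: I6 read-ops | issue I7 (A1)
c31: I7 read-ops
c33: I7 finished on A1
c34: I7→R0
c35: I6 finished on M1
c36: I6→R1

cycle = 18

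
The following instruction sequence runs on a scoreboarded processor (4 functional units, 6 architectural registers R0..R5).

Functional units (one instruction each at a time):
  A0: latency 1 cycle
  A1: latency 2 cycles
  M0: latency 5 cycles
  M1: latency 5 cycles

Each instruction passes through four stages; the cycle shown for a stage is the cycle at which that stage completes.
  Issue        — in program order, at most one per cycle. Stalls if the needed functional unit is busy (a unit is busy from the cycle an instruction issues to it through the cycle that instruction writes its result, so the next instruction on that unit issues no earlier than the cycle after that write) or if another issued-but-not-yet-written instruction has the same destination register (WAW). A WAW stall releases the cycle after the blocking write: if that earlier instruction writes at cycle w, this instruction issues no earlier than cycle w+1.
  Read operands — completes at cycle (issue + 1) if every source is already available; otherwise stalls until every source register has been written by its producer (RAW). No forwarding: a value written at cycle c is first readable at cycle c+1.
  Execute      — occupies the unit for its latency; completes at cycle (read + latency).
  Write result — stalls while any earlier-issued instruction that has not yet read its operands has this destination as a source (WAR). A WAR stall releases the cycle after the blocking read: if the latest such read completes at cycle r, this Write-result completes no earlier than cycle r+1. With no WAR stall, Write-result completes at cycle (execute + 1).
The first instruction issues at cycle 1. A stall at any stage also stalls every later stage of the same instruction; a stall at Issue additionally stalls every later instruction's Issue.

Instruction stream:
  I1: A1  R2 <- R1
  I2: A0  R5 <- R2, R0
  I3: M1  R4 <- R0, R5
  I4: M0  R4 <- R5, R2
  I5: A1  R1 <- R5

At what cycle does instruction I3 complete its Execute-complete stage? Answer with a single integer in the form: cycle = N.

cycle = 14

[1] I1→A1
[2] I1 RO · I2→A0
[3] I3→M1
[4] I1 EX
[5] I1 WR R2
[6] I2 RO
[7] I2 EX
[8] I2 WR R5
[9] I3 RO
[14] I3 EX
[15] I3 WR R4
[16] I4→M0
[17] I4 RO · I5→A1
[18] I5 RO
[20] I5 EX
[21] I5 WR R1
[22] I4 EX
[23] I4 WR R4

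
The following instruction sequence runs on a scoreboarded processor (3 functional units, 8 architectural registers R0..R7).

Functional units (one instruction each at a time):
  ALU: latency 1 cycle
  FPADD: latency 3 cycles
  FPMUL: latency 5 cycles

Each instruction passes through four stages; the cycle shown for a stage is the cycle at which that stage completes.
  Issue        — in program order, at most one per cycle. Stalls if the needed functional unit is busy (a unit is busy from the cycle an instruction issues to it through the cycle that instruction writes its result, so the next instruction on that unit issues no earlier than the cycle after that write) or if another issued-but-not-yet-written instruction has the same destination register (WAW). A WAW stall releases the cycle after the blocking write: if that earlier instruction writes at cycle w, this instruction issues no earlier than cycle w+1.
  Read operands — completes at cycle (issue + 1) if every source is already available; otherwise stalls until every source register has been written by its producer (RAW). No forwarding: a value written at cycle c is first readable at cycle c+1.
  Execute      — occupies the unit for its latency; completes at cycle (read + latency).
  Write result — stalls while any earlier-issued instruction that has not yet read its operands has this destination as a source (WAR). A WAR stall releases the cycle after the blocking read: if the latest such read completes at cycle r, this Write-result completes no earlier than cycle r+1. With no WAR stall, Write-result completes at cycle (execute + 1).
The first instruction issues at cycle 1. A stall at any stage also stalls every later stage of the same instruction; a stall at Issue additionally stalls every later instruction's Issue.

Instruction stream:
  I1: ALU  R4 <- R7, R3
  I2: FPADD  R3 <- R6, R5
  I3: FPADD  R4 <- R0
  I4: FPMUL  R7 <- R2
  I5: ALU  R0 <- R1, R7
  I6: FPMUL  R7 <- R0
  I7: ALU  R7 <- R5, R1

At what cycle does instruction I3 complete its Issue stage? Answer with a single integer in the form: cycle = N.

I1: IS=1 RO=2 EX=3 WR=4
I2: IS=2 RO=3 EX=6 WR=7
I3: IS=8 RO=9 EX=12 WR=13  [struct: FPADD busy until I2 writes@7]
I4: IS=9 RO=10 EX=15 WR=16
I5: IS=10 RO=17 EX=18 WR=19  [RAW R7: wait I4 write@16]
I6: IS=17 RO=20 EX=25 WR=26  [struct: FPMUL busy until I4 writes@16; RAW R0: wait I5 write@19]
I7: IS=27 RO=28 EX=29 WR=30  [WAW R7: wait I6 write@26]

cycle = 8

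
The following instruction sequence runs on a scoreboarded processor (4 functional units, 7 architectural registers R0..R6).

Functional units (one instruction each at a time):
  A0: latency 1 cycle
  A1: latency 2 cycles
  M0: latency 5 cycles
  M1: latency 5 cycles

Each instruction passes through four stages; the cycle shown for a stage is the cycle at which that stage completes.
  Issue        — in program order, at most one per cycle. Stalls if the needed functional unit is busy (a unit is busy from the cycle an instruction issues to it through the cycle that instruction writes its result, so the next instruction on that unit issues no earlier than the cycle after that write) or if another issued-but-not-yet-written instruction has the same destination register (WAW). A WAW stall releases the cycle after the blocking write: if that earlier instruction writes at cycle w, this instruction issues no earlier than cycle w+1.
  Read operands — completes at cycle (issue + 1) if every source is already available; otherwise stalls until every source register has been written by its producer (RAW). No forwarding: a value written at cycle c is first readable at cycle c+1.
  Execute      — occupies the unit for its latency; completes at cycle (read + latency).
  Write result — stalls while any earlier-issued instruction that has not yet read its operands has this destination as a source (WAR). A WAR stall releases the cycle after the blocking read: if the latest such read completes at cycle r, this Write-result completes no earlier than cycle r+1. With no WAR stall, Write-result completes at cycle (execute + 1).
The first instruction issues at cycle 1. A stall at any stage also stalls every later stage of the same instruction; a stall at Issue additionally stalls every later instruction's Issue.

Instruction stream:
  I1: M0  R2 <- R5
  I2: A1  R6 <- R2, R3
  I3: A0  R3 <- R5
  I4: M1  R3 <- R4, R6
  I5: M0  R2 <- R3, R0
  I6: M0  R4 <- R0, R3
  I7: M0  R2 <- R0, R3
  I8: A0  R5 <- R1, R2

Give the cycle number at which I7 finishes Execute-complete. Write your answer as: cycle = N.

I1  is:1  ro:2  ex:7  wr:8
I2  is:2  ro:9  ex:11  wr:12  — RAW R2: wait I1 write@8
I3  is:3  ro:4  ex:5  wr:10  — WAR R3: wait I2 read@9
I4  is:11  ro:13  ex:18  wr:19  — WAW R3: wait I3 write@10, RAW R6: wait I2 write@12
I5  is:12  ro:20  ex:25  wr:26  — RAW R3: wait I4 write@19
I6  is:27  ro:28  ex:33  wr:34  — struct: M0 busy until I5 writes@26
I7  is:35  ro:36  ex:41  wr:42  — struct: M0 busy until I6 writes@34
I8  is:36  ro:43  ex:44  wr:45  — RAW R2: wait I7 write@42

cycle = 41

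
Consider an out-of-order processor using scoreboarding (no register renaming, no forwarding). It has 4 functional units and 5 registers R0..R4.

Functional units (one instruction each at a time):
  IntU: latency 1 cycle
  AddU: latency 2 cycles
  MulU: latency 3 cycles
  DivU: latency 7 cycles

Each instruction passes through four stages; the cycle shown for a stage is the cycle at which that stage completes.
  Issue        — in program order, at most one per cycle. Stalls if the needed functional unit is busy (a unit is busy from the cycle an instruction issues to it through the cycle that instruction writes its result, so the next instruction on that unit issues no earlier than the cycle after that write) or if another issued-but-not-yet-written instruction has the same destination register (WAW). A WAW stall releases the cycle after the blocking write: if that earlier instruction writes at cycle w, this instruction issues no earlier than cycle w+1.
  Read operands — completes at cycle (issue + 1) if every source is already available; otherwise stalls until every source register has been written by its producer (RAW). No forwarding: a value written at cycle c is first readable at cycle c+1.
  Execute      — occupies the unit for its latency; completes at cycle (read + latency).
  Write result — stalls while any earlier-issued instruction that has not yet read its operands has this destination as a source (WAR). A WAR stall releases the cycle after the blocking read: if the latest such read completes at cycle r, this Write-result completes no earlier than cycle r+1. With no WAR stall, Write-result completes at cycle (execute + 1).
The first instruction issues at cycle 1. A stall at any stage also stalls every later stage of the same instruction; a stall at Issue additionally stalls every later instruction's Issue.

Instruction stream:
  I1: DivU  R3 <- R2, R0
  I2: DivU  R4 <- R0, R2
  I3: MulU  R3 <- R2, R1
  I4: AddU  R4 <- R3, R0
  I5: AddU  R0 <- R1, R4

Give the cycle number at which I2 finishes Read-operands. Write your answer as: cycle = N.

cycle = 12

t=1  issue I1 (DivU)
t=2  I1 read-ops
t=9  I1 finished on DivU
t=10  I1→R3
t=11  issue I2 (DivU)
t=12  I2 read-ops | issue I3 (MulU)
t=13  I3 read-ops
t=16  I3 finished on MulU
t=17  I3→R3
t=19  I2 finished on DivU
t=20  I2→R4
t=21  issue I4 (AddU)
t=22  I4 read-ops
t=24  I4 finished on AddU
t=25  I4→R4
t=26  issue I5 (AddU)
t=27  I5 read-ops
t=29  I5 finished on AddU
t=30  I5→R0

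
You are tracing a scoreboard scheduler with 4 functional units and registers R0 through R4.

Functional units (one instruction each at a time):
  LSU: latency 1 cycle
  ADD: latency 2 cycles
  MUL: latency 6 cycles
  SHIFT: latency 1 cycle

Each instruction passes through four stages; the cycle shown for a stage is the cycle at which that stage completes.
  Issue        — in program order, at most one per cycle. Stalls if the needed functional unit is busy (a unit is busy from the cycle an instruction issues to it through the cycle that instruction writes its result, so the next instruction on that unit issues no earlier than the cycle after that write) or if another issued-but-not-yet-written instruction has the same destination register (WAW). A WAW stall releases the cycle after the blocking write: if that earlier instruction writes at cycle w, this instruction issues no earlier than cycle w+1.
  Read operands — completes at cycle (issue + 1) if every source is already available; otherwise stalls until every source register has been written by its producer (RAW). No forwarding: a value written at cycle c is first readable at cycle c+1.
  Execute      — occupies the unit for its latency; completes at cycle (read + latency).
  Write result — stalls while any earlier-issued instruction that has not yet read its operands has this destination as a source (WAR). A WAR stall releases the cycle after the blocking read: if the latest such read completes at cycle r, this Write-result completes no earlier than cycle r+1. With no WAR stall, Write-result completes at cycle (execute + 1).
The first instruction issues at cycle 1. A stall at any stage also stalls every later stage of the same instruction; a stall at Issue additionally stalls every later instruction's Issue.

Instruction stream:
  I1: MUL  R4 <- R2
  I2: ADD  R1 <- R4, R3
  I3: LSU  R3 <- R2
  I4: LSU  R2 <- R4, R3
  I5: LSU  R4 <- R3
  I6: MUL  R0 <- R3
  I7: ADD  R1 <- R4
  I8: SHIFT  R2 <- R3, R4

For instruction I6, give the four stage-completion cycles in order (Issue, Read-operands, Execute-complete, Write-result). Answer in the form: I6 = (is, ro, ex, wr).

I6 = (17, 18, 24, 25)

c1: I1→MUL
c2: I1 RO | I2→ADD
c3: I3→LSU
c4: I3 RO
c5: I3 EX
c8: I1 EX
c9: I1 WR R4
c10: I2 RO
c11: I3 WR R3
c12: I2 EX | I4→LSU
c13: I2 WR R1 | I4 RO
c14: I4 EX
c15: I4 WR R2
c16: I5→LSU
c17: I5 RO | I6→MUL
c18: I5 EX | I6 RO | I7→ADD
c19: I5 WR R4 | I8→SHIFT
c20: I7 RO | I8 RO
c21: I8 EX
c22: I7 EX | I8 WR R2
c23: I7 WR R1
c24: I6 EX
c25: I6 WR R0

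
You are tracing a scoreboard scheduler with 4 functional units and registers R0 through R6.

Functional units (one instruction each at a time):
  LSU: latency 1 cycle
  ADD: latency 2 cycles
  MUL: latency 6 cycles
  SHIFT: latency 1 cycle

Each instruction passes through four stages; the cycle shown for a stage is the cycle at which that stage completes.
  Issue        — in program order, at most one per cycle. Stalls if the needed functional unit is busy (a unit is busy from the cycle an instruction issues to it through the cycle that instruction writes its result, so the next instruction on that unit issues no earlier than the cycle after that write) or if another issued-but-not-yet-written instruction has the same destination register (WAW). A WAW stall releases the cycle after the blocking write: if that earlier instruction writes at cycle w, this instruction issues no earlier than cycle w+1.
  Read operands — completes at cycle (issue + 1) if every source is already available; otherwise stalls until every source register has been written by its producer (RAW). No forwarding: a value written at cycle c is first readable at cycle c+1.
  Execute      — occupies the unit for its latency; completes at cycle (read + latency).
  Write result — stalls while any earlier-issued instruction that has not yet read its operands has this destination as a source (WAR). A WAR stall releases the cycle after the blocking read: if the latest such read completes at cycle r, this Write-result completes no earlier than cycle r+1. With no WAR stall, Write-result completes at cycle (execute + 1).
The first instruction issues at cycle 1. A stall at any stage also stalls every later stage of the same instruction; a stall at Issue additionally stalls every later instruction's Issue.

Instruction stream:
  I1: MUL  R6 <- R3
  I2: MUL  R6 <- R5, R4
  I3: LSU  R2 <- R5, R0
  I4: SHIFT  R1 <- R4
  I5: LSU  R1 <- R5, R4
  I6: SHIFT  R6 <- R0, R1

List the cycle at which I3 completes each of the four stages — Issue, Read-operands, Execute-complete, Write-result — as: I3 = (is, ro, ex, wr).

cycle 1: I1 issues→MUL
cycle 2: I1 reads
cycle 8: I1 exec-done
cycle 9: I1 writes R6
cycle 10: I2 issues→MUL
cycle 11: I2 reads; I3 issues→LSU
cycle 12: I3 reads; I4 issues→SHIFT
cycle 13: I3 exec-done; I4 reads
cycle 14: I3 writes R2; I4 exec-done
cycle 15: I4 writes R1
cycle 16: I5 issues→LSU
cycle 17: I2 exec-done; I5 reads
cycle 18: I2 writes R6; I5 exec-done
cycle 19: I5 writes R1; I6 issues→SHIFT
cycle 20: I6 reads
cycle 21: I6 exec-done
cycle 22: I6 writes R6

I3 = (11, 12, 13, 14)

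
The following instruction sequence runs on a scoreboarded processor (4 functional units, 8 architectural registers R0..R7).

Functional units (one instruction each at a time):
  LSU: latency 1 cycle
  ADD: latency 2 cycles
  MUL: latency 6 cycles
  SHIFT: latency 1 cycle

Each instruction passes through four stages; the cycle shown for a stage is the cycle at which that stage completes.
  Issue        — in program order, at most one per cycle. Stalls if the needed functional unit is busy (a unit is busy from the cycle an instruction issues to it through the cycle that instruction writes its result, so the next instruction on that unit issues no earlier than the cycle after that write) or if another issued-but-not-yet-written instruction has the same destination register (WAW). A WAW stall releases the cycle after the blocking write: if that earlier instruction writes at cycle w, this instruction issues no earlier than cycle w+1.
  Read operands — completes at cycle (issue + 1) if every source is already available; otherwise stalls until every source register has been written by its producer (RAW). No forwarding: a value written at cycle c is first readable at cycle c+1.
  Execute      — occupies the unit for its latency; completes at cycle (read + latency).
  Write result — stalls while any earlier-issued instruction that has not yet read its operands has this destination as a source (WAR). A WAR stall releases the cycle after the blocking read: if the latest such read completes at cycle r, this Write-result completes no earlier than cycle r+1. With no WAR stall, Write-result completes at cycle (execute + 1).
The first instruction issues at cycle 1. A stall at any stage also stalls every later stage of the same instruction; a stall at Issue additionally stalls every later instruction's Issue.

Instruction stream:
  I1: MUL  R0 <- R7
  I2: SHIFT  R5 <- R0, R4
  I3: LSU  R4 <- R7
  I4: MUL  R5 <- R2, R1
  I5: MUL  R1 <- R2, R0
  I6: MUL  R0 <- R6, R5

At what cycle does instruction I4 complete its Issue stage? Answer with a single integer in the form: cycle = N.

cycle = 13

cycle 1: I1→MUL
cycle 2: I1 RO | I2→SHIFT
cycle 3: I3→LSU
cycle 4: I3 RO
cycle 5: I3 EX
cycle 8: I1 EX
cycle 9: I1 WR R0
cycle 10: I2 RO
cycle 11: I2 EX | I3 WR R4
cycle 12: I2 WR R5
cycle 13: I4→MUL
cycle 14: I4 RO
cycle 20: I4 EX
cycle 21: I4 WR R5
cycle 22: I5→MUL
cycle 23: I5 RO
cycle 29: I5 EX
cycle 30: I5 WR R1
cycle 31: I6→MUL
cycle 32: I6 RO
cycle 38: I6 EX
cycle 39: I6 WR R0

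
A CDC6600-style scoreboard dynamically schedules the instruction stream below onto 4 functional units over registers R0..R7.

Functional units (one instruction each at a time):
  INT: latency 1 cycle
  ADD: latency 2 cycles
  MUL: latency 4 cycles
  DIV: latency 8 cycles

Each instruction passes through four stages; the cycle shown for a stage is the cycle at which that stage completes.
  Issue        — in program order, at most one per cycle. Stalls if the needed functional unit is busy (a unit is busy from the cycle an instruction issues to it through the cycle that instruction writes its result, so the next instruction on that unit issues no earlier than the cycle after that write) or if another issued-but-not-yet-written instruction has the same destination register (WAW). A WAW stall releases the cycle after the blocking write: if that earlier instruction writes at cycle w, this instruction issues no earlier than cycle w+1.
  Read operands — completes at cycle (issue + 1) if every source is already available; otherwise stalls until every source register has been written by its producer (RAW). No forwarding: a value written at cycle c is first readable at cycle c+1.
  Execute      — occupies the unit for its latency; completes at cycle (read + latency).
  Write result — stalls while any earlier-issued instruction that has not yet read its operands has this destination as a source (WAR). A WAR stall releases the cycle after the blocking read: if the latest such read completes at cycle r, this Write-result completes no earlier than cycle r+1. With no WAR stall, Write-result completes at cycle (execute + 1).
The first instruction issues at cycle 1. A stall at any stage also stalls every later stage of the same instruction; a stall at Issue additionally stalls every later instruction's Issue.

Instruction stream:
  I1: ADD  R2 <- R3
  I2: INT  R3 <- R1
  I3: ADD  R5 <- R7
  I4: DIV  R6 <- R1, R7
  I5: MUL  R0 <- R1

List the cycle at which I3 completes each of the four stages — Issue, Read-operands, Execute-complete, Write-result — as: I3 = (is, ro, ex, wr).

I3 = (6, 7, 9, 10)

[1] I1 dispatched to ADD
[2] I1 operands ready | I2 dispatched to INT
[3] I2 operands ready
[4] I1 complete | I2 complete
[5] R2←I1 | R3←I2
[6] I3 dispatched to ADD
[7] I3 operands ready | I4 dispatched to DIV
[8] I4 operands ready | I5 dispatched to MUL
[9] I3 complete | I5 operands ready
[10] R5←I3
[13] I5 complete
[14] R0←I5
[16] I4 complete
[17] R6←I4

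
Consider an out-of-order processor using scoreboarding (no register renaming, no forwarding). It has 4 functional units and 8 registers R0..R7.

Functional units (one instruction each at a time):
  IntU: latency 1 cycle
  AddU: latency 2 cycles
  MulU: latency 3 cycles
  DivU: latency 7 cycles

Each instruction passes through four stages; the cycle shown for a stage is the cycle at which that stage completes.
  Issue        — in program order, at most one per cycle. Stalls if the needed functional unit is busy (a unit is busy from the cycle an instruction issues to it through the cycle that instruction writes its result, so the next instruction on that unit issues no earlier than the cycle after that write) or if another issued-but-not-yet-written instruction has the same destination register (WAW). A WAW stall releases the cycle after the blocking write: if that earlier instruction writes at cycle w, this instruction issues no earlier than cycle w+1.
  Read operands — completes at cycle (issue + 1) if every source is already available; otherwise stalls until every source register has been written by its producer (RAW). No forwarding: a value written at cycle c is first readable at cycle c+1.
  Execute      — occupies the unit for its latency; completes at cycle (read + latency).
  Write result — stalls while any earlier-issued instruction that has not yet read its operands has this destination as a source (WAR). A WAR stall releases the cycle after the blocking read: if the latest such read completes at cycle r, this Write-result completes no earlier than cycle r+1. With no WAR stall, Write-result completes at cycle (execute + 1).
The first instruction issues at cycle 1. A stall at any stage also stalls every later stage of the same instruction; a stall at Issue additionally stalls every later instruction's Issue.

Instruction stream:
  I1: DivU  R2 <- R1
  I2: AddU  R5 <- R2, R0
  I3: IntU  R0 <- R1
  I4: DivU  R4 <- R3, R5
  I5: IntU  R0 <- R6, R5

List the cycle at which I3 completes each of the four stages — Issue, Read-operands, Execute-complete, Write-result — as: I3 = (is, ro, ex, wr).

1) issue 1, read 2, done 9, write 10
2) issue 2, read 11, done 13, write 14  <RAW R2: wait I1 write@10>
3) issue 3, read 4, done 5, write 12  <WAR R0: wait I2 read@11>
4) issue 11, read 15, done 22, write 23  <struct: DivU busy until I1 writes@10 / RAW R5: wait I2 write@14>
5) issue 13, read 15, done 16, write 17  <struct: IntU busy until I3 writes@12 / RAW R5: wait I2 write@14>

I3 = (3, 4, 5, 12)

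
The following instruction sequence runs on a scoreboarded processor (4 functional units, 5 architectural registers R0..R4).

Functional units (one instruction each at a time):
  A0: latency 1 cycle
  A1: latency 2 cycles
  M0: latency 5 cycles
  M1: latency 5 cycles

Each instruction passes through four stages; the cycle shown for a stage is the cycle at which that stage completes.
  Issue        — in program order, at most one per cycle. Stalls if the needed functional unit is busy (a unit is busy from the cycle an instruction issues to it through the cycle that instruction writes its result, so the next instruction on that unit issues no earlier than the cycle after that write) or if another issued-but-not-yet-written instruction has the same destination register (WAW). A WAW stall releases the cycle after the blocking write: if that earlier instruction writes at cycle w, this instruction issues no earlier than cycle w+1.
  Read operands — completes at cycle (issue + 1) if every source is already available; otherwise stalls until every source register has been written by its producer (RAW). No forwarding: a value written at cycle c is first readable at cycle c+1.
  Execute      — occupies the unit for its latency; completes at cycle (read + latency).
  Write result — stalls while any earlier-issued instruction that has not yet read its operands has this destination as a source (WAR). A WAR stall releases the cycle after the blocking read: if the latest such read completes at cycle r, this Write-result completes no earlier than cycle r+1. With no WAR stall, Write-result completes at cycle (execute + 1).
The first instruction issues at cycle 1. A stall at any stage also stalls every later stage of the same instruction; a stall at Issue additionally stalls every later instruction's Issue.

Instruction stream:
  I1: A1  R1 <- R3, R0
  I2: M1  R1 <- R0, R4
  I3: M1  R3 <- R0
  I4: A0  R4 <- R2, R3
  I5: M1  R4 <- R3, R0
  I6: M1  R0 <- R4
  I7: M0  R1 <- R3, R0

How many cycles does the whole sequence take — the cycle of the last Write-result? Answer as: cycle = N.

cycle 1: I1 issues→A1
cycle 2: I1 reads
cycle 4: I1 exec-done
cycle 5: I1 writes R1
cycle 6: I2 issues→M1
cycle 7: I2 reads
cycle 12: I2 exec-done
cycle 13: I2 writes R1
cycle 14: I3 issues→M1
cycle 15: I3 reads · I4 issues→A0
cycle 20: I3 exec-done
cycle 21: I3 writes R3
cycle 22: I4 reads
cycle 23: I4 exec-done
cycle 24: I4 writes R4
cycle 25: I5 issues→M1
cycle 26: I5 reads
cycle 31: I5 exec-done
cycle 32: I5 writes R4
cycle 33: I6 issues→M1
cycle 34: I6 reads · I7 issues→M0
cycle 39: I6 exec-done
cycle 40: I6 writes R0
cycle 41: I7 reads
cycle 46: I7 exec-done
cycle 47: I7 writes R1

cycle = 47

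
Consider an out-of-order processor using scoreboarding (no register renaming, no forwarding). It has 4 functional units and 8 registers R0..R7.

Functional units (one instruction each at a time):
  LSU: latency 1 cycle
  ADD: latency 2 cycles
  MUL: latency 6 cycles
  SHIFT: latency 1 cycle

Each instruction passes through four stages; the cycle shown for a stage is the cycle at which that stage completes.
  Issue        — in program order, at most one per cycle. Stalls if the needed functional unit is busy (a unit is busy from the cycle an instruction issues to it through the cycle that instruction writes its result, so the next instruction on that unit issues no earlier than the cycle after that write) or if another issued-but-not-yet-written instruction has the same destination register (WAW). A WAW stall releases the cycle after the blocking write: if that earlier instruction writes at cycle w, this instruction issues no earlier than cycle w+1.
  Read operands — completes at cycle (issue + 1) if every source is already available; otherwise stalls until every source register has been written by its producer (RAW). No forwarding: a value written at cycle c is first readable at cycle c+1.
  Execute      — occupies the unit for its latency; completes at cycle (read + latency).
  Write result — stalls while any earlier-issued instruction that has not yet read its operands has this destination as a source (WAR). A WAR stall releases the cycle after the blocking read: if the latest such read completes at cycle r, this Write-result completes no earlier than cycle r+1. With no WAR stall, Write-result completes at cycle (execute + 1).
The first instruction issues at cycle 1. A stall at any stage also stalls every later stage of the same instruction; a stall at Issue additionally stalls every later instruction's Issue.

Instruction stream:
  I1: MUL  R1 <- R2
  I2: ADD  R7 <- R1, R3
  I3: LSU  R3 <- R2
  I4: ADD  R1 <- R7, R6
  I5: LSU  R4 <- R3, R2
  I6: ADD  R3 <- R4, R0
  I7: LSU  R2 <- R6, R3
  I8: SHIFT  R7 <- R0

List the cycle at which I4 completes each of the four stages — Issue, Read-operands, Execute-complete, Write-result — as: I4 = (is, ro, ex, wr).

I4 = (14, 15, 17, 18)

[I1] 1/2/8/9
[I2] 2/10/12/13  (RAW R1: wait I1 write@9)
[I3] 3/4/5/11  (WAR R3: wait I2 read@10)
[I4] 14/15/17/18  (struct: ADD busy until I2 writes@13)
[I5] 15/16/17/18
[I6] 19/20/22/23  (struct: ADD busy until I4 writes@18)
[I7] 20/24/25/26  (RAW R3: wait I6 write@23)
[I8] 21/22/23/24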